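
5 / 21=0.24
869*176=152944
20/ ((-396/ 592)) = -2960/99 = -29.90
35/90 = 7/18 = 0.39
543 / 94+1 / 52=14165/2444 = 5.80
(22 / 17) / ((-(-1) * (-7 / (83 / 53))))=-1826/6307 = -0.29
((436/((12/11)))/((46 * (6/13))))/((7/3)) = 15587/1932 = 8.07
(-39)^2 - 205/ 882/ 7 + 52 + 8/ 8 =9717671/6174 = 1573.97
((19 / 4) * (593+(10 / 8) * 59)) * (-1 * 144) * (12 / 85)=-5472684/85 = -64384.52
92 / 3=30.67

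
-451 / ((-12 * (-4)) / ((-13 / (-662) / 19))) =-5863/603744 = -0.01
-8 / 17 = -0.47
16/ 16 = 1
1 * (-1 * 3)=-3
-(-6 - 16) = 22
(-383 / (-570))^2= 0.45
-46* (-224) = 10304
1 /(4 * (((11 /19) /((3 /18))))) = 0.07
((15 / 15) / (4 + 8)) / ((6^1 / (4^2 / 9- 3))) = -11/648 = -0.02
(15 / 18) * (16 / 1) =13.33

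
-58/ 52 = -29/26 = -1.12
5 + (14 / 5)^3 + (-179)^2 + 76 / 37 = 148323778/4625 = 32070.01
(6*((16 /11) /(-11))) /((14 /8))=-384/847 = -0.45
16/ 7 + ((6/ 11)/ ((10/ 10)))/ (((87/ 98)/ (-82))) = -107400/2233 = -48.10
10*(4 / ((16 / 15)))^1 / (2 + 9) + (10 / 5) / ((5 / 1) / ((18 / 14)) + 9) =1137/319 = 3.56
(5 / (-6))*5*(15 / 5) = -25/2 = -12.50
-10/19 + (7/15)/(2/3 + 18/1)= -381/760 = -0.50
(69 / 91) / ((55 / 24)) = 1656/5005 = 0.33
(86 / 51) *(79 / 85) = 6794/4335 = 1.57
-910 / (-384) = 455/192 = 2.37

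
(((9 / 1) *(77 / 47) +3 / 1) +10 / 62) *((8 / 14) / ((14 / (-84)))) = -89448/1457 = -61.39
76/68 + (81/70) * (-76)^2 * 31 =123280721/595 = 207194.49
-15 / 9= -5/3 = -1.67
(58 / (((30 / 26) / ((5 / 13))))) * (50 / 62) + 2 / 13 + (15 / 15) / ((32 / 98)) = 18.81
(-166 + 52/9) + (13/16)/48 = -369113/2304 = -160.21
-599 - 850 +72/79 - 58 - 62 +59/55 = -6808684/4345 = -1567.02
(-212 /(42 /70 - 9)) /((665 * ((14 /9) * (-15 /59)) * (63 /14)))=-6254/293265 = -0.02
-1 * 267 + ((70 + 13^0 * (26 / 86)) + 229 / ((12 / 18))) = 12625/86 = 146.80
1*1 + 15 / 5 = 4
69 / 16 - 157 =-2443/16 = -152.69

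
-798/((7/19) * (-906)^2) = -361/136806 = 0.00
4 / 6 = 2/3 = 0.67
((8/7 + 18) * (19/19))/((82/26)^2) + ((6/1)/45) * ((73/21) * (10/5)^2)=2000774/529515 = 3.78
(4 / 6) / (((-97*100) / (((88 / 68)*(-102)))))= 22/2425 = 0.01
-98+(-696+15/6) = -1583/2 = -791.50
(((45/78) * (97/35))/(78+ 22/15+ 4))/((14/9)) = 39285/3190096 = 0.01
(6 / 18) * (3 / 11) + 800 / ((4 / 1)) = 2201/11 = 200.09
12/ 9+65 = 199/3 = 66.33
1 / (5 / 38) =7.60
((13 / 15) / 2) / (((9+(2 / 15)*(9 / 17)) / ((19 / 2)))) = 4199/9252 = 0.45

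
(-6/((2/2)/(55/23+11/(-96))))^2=25270729/135424 = 186.60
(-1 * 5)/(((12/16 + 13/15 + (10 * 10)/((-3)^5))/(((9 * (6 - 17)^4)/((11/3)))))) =-873269100/5857 = -149098.36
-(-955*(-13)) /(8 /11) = -136565/8 = -17070.62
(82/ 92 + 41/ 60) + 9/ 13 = 40669/17940 = 2.27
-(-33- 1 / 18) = 595/18 = 33.06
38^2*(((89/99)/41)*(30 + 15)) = 642580/451 = 1424.79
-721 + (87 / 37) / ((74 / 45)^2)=-145907077/202612 = -720.13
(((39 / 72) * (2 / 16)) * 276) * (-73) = -21827/16 = -1364.19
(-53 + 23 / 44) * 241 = -556469/44 = -12647.02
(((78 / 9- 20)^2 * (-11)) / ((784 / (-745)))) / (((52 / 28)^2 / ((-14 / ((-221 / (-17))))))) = -16578485/39546 = -419.22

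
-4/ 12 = -1/3 = -0.33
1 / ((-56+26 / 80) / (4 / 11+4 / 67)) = -12480/1641299 = -0.01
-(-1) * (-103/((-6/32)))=1648/3 = 549.33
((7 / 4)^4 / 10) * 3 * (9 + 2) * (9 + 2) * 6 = 2614689/1280 = 2042.73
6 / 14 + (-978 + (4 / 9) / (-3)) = -184789/189 = -977.72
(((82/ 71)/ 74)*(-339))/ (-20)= 13899/52540 = 0.26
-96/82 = -48/41 = -1.17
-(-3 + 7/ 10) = 23/10 = 2.30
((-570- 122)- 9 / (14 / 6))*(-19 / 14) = 92549/98 = 944.38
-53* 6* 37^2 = -435342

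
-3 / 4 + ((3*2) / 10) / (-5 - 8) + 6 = 1353/260 = 5.20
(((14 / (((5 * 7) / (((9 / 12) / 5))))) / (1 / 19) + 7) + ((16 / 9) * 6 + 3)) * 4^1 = 6542/75 = 87.23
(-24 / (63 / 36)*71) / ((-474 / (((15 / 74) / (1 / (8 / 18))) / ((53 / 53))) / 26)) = 295360/61383 = 4.81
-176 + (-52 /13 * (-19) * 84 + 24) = 6232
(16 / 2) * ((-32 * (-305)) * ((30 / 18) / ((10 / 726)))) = 9447680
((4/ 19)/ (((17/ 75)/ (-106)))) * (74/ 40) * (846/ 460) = -2488509/7429 = -334.97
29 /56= 0.52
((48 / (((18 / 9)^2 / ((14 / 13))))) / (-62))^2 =7056/162409 = 0.04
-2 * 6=-12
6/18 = 1/3 = 0.33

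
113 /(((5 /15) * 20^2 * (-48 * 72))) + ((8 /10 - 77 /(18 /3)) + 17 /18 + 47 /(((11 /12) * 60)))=-17292361/1689600 = -10.23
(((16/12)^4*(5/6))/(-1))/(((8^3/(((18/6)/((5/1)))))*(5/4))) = -1/405 = 0.00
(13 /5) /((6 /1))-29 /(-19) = 1.96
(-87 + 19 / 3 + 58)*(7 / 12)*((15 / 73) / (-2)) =595/438 = 1.36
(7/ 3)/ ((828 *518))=1/183816 = 0.00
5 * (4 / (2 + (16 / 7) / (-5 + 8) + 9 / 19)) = 7980/1291 = 6.18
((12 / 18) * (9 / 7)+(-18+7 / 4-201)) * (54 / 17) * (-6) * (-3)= -1472337/119 = -12372.58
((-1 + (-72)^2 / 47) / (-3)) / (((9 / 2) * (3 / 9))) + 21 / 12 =-38135/1692 = -22.54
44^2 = 1936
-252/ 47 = -5.36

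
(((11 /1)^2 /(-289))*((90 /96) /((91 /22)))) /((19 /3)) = -59895/3997448 = -0.01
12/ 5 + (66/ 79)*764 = 253068/395 = 640.68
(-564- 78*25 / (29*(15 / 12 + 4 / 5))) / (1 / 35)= -24835860/1189 = -20888.02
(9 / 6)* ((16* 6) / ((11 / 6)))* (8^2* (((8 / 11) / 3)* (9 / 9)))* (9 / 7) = 1566.83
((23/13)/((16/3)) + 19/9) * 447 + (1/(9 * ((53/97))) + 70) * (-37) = -149377009/99216 = -1505.57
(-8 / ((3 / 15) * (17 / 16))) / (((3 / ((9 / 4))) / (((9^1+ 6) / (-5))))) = 1440/17 = 84.71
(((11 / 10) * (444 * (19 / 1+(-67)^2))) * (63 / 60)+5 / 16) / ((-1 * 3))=-924717149/1200 = -770597.62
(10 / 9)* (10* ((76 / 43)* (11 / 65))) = 16720/5031 = 3.32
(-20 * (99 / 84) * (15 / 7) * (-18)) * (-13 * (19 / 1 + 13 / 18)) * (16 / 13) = -14058000/49 = -286897.96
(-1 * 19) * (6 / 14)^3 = -513/343 = -1.50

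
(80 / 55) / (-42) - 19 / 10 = -4469/2310 = -1.93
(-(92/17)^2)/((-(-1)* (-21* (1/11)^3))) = 11265584/6069 = 1856.25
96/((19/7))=672/19 = 35.37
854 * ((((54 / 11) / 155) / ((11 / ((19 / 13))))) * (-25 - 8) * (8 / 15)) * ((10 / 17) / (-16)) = 2.33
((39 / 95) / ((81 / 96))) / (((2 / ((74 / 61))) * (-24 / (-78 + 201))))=-78884/52155 = -1.51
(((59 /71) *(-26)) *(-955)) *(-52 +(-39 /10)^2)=-538962463/710 = -759102.06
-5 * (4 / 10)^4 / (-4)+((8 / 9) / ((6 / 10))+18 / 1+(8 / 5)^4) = 439882/16875 = 26.07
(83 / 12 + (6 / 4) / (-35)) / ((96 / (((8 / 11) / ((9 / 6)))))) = 2887/83160 = 0.03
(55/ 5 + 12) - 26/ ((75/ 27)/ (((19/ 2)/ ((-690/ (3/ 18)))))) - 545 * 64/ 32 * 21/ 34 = -127116801/195500 = -650.21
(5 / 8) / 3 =5/24 = 0.21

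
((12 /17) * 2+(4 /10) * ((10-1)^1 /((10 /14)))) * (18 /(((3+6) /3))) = 16452/425 = 38.71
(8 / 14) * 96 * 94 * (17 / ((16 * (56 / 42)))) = 28764/7 = 4109.14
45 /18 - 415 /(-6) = 215/3 = 71.67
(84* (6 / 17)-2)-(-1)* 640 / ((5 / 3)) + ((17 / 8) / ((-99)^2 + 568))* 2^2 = 145124813/352546 = 411.65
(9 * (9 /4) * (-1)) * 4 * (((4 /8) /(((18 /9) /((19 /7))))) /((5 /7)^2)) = -10773/100 = -107.73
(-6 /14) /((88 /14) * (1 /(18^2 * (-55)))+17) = -1215/48194 = -0.03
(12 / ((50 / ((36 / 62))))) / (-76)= -27/14725 = 0.00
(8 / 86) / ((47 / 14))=56/2021 = 0.03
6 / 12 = 1/2 = 0.50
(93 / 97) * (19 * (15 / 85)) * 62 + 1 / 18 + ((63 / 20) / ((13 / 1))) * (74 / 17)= 193338344/964665 = 200.42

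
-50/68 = -25/34 = -0.74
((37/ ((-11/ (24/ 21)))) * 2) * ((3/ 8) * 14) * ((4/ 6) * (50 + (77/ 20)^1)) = -79698/55 = -1449.05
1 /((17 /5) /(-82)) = -410/17 = -24.12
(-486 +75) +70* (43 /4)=683/2 = 341.50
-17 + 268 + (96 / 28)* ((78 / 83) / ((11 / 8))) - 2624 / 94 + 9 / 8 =544411449/2403016 = 226.55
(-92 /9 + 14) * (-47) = -1598/9 = -177.56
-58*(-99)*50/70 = 28710/7 = 4101.43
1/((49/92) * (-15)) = -92/735 = -0.13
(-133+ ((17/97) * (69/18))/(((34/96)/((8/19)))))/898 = -243647/1655014 = -0.15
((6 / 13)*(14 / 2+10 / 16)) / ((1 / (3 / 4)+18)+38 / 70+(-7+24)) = 0.10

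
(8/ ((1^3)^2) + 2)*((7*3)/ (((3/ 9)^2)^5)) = 12400290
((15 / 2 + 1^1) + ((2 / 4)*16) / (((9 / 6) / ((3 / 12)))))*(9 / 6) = 59/4 = 14.75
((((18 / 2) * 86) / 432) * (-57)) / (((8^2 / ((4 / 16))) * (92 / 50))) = -20425/94208 = -0.22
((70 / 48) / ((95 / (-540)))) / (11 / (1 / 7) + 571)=-35/2736 = -0.01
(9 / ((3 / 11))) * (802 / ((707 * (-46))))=-13233/16261 = -0.81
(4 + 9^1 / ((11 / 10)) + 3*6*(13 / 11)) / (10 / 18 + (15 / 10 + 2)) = 6624/803 = 8.25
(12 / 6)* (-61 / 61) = -2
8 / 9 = 0.89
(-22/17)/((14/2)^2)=-22/833 = -0.03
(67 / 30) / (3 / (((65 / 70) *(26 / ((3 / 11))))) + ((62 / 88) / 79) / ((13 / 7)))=19679374/340935 = 57.72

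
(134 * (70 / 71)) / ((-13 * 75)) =-1876/13845 = -0.14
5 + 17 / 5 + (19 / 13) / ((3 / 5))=2113/195 = 10.84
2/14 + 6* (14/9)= 199/21 = 9.48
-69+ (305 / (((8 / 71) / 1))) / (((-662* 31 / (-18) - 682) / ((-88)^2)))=188373873/4123 = 45688.55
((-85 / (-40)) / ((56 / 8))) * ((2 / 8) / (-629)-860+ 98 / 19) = -40864891/157472 = -259.51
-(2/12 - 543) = 3257/6 = 542.83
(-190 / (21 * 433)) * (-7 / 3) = 190/3897 = 0.05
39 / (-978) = -0.04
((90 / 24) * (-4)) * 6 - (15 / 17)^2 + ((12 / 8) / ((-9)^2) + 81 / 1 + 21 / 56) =-585851/62424 = -9.39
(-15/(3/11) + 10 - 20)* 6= -390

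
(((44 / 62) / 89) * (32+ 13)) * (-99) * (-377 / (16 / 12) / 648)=684255/44144 = 15.50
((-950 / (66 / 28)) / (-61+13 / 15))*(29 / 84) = 68875/29766 = 2.31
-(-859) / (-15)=-859/15 = -57.27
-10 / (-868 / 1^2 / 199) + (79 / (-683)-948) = -280362757/296422 = -945.82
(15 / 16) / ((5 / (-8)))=-3/2 = -1.50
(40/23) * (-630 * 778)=-852417.39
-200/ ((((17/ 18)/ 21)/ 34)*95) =-30240/19 = -1591.58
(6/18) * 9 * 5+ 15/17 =270/17 = 15.88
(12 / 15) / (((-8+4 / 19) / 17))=-323/185 = -1.75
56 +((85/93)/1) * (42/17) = 1806/31 = 58.26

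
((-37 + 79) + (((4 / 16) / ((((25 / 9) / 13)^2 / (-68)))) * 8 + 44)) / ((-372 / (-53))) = -47910781/116250 = -412.14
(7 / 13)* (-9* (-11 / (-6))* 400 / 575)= -1848/299 = -6.18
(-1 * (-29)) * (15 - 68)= -1537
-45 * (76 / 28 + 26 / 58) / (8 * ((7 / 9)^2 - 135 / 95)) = 22230855/1019872 = 21.80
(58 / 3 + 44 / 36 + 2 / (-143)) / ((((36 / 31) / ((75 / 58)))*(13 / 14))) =143420725/5822388 = 24.63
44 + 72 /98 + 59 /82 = 182635/4018 = 45.45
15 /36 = 5/12 = 0.42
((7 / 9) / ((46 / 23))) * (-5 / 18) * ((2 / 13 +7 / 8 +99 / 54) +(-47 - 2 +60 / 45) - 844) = 9705745/101088 = 96.01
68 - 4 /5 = 67.20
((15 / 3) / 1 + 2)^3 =343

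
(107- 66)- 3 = 38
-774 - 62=-836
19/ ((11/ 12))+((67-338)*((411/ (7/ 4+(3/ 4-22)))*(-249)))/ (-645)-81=65940817/30745 = 2144.77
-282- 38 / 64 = -9043/32 = -282.59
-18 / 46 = -9/23 = -0.39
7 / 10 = 0.70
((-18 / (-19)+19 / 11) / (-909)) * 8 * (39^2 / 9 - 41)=-572416/189981 = -3.01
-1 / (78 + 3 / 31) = -31/2421 = -0.01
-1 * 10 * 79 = -790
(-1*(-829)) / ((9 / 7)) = 5803/9 = 644.78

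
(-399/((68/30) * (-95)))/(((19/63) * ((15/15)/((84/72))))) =9261/1292 = 7.17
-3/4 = -0.75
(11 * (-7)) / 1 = -77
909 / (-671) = -909/671 = -1.35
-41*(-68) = 2788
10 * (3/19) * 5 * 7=55.26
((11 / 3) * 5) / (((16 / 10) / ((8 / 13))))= 275/39 = 7.05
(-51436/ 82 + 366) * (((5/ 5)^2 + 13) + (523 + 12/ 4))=-5784480/41 = -141084.88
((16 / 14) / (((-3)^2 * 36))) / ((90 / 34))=34/25515 = 0.00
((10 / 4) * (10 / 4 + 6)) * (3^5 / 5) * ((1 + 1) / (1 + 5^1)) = 1377/4 = 344.25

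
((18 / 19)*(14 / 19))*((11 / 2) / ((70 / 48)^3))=2737152/2211125 = 1.24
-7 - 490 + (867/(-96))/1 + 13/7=-112935/224 = -504.17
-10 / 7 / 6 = -5/21 = -0.24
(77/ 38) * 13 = 1001/38 = 26.34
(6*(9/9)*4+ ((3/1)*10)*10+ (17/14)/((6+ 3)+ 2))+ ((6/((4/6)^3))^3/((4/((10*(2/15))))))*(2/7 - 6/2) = -35426507/4928 = -7188.82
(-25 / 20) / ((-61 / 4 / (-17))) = -85/61 = -1.39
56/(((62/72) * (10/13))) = 13104/155 = 84.54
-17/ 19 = -0.89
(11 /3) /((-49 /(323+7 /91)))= -2200/91 = -24.18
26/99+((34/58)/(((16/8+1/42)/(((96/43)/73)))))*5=2765974/9012069 = 0.31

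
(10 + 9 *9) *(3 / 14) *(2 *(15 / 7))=585/7 = 83.57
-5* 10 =-50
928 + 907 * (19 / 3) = 20017/3 = 6672.33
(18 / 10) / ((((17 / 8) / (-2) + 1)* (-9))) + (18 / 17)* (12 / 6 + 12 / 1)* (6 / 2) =4052/85 = 47.67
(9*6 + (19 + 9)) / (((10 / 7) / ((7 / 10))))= 2009/50 = 40.18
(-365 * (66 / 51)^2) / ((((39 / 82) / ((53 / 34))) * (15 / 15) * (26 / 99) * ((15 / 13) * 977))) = -422270398/62400013 = -6.77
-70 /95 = -14/19 = -0.74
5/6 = 0.83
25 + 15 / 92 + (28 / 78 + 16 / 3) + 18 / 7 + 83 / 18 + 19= 4297691/75348 = 57.04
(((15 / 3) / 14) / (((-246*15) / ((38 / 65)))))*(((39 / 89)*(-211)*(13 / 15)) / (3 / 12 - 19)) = -104234/431038125 = 0.00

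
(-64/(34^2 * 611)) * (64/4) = -256/176579 = 0.00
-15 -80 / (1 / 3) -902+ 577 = -580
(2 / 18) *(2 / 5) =2/45 = 0.04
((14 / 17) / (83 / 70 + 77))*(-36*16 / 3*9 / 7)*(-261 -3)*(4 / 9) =28385280/93041 = 305.08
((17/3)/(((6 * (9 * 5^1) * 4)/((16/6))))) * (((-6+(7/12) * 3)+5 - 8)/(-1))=0.10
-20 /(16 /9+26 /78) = -180/19 = -9.47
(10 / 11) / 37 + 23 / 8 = 9441/3256 = 2.90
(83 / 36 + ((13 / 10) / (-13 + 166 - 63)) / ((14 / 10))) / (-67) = -1459/42210 = -0.03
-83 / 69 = -1.20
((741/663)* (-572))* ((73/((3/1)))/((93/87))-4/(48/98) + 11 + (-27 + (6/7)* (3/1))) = -2755038/3689 = -746.83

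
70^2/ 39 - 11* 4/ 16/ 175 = 3429571/27300 = 125.63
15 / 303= 5/101 = 0.05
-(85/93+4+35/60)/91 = -2045/33852 = -0.06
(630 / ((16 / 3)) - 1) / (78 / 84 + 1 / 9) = 59031/524 = 112.65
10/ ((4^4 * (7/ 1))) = 5/896 = 0.01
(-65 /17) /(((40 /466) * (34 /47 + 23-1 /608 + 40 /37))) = -61588424/34293369 = -1.80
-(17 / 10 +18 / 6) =-47/10 = -4.70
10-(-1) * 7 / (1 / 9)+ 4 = 77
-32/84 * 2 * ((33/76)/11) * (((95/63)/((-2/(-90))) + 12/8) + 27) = -142/49 = -2.90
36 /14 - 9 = -45/7 = -6.43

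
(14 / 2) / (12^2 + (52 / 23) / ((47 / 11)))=7567/156236 = 0.05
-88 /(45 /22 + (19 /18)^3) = -5645376/206669 = -27.32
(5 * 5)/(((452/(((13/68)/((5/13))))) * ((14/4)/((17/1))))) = 845/6328 = 0.13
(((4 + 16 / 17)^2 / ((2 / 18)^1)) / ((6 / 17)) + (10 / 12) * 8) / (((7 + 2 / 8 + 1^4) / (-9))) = -128368/187 = -686.46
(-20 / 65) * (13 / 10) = -0.40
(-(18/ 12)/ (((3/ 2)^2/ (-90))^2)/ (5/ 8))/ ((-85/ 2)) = 1536/17 = 90.35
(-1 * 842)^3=-596947688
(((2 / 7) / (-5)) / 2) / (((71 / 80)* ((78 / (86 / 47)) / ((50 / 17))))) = -34400/15487017 = 0.00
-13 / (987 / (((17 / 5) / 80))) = -221/394800 = 0.00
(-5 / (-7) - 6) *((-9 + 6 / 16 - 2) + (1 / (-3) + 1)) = 8843/168 = 52.64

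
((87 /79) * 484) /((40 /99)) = 1042173/790 = 1319.21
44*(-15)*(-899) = 593340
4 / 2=2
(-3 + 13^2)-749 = -583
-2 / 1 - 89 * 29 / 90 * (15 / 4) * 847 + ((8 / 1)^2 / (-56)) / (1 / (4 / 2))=-15303469/168 = -91092.08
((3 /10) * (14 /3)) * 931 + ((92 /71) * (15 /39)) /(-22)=66165951/50765 = 1303.38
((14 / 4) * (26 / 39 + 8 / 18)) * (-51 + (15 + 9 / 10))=-273/2 = -136.50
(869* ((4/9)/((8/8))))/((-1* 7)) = -3476/63 = -55.17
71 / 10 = 7.10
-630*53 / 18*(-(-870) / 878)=-806925/439 = -1838.10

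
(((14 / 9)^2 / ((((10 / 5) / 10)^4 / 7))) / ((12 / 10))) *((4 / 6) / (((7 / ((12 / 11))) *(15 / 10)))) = 4900000/8019 = 611.05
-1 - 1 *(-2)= 1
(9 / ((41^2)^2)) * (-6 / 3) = -18/2825761 = 0.00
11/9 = 1.22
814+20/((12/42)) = 884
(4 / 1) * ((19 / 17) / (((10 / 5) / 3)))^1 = 114/17 = 6.71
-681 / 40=-17.02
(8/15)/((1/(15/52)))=2/13 = 0.15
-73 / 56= -1.30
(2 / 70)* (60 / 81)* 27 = 0.57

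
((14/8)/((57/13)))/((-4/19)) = -91/48 = -1.90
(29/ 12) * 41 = 1189/12 = 99.08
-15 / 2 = -7.50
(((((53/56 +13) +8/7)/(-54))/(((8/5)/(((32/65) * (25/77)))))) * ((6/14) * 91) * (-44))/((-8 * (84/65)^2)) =-89253125/24893568 = -3.59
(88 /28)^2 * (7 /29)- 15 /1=-2561/203 = -12.62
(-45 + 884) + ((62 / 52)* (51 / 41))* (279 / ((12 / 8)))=594220/533 = 1114.86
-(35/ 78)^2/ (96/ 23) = -28175/584064 = -0.05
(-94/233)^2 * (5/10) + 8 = 438730/54289 = 8.08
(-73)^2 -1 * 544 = 4785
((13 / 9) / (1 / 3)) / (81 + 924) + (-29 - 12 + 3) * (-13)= 1489423/3015 = 494.00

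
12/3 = 4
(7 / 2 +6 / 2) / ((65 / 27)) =27/10 = 2.70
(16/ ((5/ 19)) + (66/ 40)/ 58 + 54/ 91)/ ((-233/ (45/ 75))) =-83481/527800 = -0.16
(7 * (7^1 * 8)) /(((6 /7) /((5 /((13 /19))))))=130340/39 = 3342.05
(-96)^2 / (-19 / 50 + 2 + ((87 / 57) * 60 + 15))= 972800/11421 = 85.18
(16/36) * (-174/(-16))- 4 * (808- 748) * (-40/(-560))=-517/42 = -12.31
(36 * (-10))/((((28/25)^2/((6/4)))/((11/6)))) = -309375/392 = -789.22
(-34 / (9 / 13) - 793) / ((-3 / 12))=30316/9 = 3368.44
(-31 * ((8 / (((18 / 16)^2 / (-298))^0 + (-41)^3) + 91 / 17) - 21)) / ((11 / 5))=71039817/322201 = 220.48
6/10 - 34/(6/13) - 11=-84.07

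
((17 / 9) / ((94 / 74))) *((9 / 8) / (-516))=-629/194016 = 0.00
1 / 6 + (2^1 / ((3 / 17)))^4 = 2672699/162 = 16498.14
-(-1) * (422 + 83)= 505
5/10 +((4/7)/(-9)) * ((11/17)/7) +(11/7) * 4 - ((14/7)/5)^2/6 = 2531429/374850 = 6.75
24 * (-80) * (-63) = 120960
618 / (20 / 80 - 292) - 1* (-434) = 168002/389 = 431.88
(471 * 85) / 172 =40035/172 = 232.76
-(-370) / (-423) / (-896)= 185/189504 = 0.00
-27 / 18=-3/2 = -1.50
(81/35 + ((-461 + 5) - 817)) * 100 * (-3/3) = 889480/7 = 127068.57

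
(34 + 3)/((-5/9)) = -333/5 = -66.60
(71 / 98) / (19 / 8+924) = 284/363139 = 0.00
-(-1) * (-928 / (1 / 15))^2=193766400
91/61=1.49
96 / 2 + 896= 944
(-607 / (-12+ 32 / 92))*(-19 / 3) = -265259/804 = -329.92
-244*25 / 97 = -6100/97 = -62.89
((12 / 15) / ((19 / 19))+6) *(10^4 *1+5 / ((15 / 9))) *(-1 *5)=-340102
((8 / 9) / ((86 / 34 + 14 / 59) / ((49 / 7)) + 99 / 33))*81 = 84252/3973 = 21.21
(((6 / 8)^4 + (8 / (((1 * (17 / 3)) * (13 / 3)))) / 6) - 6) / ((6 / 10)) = -530805/56576 = -9.38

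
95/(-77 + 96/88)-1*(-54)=8809/167 = 52.75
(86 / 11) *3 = 258/11 = 23.45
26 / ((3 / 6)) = 52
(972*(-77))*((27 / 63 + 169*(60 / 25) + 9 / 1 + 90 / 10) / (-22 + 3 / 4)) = 37336464/25 = 1493458.56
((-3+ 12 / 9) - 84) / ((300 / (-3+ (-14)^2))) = -49601/900 = -55.11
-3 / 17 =-0.18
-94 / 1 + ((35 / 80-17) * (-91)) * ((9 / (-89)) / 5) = -177263/1424 = -124.48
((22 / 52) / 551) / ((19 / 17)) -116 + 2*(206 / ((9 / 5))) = 276550787/2449746 = 112.89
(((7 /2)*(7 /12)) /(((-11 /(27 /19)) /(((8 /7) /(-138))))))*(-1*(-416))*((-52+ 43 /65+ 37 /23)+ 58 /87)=-24645376/552805 = -44.58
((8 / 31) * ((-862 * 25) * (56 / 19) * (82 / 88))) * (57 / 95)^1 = -59374560/6479 = -9164.15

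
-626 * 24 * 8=-120192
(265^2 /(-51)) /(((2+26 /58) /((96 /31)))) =-65168800/37417 = -1741.69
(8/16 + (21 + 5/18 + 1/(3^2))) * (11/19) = 2167/171 = 12.67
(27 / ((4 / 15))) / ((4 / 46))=9315/8 = 1164.38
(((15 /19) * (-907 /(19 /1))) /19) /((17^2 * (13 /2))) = -27210/25769263 = 0.00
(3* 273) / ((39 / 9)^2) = 567/13 = 43.62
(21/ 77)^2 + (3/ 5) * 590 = 42843/121 = 354.07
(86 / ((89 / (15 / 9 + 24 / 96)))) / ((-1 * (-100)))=989/53400 = 0.02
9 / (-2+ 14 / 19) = -57/8 = -7.12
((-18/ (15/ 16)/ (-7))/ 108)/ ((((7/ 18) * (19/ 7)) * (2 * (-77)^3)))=-8/303594445 = 0.00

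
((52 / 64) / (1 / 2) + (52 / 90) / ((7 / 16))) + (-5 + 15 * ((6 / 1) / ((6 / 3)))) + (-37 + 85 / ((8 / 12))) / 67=7479001/168840 = 44.30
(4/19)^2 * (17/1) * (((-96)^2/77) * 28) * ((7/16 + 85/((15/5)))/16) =18030336/3971 = 4540.50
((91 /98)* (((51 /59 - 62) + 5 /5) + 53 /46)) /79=-2081053/3001684 = -0.69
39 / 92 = 0.42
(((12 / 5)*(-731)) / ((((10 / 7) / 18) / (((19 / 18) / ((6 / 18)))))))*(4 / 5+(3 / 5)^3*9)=-600254802/3125 = -192081.54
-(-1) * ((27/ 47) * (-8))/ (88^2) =-27/45496 = 0.00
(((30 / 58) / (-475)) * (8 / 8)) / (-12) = 1/11020 = 0.00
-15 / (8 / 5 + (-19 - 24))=25/69 = 0.36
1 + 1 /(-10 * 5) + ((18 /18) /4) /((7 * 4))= 2769/2800 = 0.99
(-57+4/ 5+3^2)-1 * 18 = -326/5 = -65.20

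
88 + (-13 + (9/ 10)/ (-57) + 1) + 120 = 37237/190 = 195.98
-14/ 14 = -1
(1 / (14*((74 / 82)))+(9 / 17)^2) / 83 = 53807/12425266 = 0.00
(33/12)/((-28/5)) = -55/112 = -0.49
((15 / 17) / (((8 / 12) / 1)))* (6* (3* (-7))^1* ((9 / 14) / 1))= -3645/34 = -107.21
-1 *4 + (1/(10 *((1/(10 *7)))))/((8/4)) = -1/2 = -0.50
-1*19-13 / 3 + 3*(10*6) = 470/3 = 156.67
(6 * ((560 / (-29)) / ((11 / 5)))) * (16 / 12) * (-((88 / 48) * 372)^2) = 947161600/29 = 32660744.83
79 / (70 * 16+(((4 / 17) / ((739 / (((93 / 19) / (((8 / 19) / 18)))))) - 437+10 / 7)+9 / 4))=27789356/241572237 = 0.12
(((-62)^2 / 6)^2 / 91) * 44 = 162539696/819 = 198461.17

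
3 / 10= 0.30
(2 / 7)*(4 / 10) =4/35 = 0.11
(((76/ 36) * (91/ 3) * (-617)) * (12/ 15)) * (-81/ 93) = 4267172/155 = 27530.14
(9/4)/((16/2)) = 9/32 = 0.28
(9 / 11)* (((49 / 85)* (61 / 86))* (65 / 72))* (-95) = -3691415/128656 = -28.69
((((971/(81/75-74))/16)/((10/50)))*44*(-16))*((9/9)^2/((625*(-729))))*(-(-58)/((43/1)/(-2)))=0.02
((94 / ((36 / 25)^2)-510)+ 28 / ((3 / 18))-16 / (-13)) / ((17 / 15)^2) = -62219125/270504 = -230.01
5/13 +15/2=205/26 = 7.88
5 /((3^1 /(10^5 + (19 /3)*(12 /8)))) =333365/2 = 166682.50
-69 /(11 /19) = -1311/11 = -119.18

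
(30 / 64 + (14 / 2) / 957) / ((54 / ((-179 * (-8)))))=12.62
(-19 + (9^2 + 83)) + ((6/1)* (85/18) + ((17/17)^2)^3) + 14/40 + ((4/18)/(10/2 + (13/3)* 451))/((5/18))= 30803731/176340 = 174.68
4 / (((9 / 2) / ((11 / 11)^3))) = 0.89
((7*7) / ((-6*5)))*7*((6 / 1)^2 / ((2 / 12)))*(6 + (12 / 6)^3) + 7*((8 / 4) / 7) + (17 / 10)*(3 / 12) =-1382879/40 = -34571.98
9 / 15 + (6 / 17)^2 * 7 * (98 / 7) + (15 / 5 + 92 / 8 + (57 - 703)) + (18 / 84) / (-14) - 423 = -295032453/283220 = -1041.71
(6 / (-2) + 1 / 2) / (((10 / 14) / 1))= -7/2 = -3.50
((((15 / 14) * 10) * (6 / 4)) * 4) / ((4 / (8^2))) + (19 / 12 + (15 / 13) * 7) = 1133749/1092 = 1038.23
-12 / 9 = -4/3 = -1.33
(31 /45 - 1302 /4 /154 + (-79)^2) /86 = 72.55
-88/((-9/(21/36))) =154/27 = 5.70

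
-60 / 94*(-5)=150/47 = 3.19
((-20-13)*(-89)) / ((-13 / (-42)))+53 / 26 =246761/26 = 9490.81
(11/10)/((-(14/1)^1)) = -11/140 = -0.08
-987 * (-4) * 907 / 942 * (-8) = -4774448/157 = -30410.50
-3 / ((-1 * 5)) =3/5 = 0.60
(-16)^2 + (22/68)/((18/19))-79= 108533/612 = 177.34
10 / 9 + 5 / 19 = 235/171 = 1.37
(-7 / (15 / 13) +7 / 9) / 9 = -238/405 = -0.59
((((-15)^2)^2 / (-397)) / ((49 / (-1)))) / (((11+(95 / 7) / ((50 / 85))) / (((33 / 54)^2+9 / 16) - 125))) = -100491875/10604664 = -9.48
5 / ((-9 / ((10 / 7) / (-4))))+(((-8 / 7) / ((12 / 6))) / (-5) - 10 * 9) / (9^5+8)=7325497/37205910 = 0.20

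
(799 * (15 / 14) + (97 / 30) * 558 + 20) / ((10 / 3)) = 804.08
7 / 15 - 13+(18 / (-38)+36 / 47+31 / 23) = -3356042/308085 = -10.89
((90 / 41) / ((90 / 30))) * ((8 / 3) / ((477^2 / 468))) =4160/1036521 = 0.00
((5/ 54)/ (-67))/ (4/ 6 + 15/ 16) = -40/46431 = 0.00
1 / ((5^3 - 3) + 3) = 1/125 = 0.01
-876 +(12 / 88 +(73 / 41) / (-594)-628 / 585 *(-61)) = -641422096/791505 = -810.38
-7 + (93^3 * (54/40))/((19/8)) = 43434613/95 = 457206.45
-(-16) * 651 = 10416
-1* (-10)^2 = -100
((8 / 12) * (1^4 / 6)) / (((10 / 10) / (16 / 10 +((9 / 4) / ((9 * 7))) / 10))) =449/2520 = 0.18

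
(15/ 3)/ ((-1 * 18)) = -5/18 = -0.28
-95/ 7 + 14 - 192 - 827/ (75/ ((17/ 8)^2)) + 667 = 14301379/33600 = 425.64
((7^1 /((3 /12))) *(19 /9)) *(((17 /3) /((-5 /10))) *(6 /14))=-2584/9 = -287.11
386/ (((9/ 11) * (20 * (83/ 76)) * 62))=40337/115785 = 0.35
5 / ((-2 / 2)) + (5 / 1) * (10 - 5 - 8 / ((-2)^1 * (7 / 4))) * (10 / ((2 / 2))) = 2515/7 = 359.29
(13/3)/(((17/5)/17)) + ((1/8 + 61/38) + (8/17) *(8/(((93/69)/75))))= 55964963/240312 = 232.88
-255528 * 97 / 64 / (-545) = 710.61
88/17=5.18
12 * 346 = 4152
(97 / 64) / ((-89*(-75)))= 97/427200 = 0.00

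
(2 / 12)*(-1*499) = -499/6 = -83.17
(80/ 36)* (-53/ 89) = -1060/801 = -1.32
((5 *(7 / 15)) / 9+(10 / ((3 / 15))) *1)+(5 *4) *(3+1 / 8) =6089/54 = 112.76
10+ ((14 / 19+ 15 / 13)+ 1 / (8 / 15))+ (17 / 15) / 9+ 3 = 4506007/266760 = 16.89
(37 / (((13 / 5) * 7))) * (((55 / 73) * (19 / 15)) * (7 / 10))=7733/5694 = 1.36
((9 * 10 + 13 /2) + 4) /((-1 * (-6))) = 67/4 = 16.75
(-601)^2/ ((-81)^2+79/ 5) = 1806005/32884 = 54.92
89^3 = 704969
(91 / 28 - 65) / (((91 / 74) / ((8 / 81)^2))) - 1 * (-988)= 45353380/45927 = 987.51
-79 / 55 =-1.44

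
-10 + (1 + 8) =-1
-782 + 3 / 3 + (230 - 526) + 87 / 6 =-2125/2 = -1062.50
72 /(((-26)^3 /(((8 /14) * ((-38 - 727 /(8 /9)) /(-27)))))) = -6847/92274 = -0.07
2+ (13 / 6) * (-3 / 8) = 1.19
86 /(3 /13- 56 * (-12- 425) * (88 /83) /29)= 2691026/28003189 = 0.10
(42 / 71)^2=1764/5041 = 0.35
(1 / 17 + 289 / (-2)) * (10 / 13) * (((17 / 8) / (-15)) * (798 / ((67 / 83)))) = 54212529/3484 = 15560.43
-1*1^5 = -1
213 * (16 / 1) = 3408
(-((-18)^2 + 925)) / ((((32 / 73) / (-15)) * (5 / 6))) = 820593/16 = 51287.06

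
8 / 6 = 4/3 = 1.33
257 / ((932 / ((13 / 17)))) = 3341/15844 = 0.21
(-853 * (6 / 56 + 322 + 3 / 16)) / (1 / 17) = -523442597/112 = -4673594.62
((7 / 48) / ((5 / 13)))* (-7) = -637/240 = -2.65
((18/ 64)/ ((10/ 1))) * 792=891/40 = 22.28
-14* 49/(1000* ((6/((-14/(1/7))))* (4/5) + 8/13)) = -218491/180400 = -1.21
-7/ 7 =-1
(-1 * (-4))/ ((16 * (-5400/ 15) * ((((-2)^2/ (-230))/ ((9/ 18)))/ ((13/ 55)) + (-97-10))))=299/46133280 = 0.00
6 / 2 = 3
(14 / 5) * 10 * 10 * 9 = 2520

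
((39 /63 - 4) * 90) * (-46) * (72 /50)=705456/35 = 20155.89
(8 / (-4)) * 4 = -8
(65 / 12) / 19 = 65/228 = 0.29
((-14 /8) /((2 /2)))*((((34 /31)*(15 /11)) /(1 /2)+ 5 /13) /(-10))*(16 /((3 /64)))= 201.65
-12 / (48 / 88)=-22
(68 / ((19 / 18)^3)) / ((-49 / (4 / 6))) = -264384/336091 = -0.79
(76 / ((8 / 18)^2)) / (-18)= -171/8 = -21.38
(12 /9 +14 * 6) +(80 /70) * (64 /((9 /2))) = 6400/63 = 101.59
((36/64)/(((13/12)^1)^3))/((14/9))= 0.28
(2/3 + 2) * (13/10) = 52/15 = 3.47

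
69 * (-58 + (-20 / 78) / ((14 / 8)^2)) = -4007.78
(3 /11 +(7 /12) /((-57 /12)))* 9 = 1.35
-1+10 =9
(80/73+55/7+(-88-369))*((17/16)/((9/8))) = -1946092/4599 = -423.16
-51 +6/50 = -1272/25 = -50.88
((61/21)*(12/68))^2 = 3721/14161 = 0.26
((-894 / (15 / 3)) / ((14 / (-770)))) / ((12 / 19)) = 15570.50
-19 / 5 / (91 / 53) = -1007/455 = -2.21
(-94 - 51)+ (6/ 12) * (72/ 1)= -109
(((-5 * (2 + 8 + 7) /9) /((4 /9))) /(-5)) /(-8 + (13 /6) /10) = -0.55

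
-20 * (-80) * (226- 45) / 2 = 144800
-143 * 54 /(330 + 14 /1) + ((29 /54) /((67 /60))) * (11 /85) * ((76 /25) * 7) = -931098223/44079300 = -21.12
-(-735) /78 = 245/26 = 9.42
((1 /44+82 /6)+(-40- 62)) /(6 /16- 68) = 23314/17853 = 1.31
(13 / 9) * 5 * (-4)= -260/9 = -28.89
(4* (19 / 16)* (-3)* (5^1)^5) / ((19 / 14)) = -65625/2 = -32812.50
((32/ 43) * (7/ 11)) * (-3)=-672/473 = -1.42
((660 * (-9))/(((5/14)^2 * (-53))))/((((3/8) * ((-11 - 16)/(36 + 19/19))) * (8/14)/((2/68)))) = -2233616/13515 = -165.27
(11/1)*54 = 594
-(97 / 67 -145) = 9618/67 = 143.55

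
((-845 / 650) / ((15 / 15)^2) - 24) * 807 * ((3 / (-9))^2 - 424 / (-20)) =-65266663/150 = -435111.09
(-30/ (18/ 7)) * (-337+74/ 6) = 34090/9 = 3787.78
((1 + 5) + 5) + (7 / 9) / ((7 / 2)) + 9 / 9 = 12.22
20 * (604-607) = -60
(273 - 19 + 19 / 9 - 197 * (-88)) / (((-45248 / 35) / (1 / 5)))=-158329/58176 = -2.72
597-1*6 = 591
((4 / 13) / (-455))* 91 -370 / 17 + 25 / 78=-142583/6630 = -21.51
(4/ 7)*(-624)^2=1557504/7 = 222500.57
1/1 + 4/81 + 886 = 71851/81 = 887.05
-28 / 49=-4/7 = -0.57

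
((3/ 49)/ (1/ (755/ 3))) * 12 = 9060/49 = 184.90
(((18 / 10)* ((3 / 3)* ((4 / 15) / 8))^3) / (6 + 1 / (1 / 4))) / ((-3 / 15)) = -1/30000 = 0.00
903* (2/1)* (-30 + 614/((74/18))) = 7975296/37 = 215548.54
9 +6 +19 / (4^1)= 79/4 = 19.75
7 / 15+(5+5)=157/15 = 10.47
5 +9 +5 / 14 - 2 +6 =257/14 = 18.36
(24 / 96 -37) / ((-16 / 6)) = 441/32 = 13.78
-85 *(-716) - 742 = 60118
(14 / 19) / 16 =7/152 = 0.05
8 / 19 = 0.42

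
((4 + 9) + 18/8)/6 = 61/24 = 2.54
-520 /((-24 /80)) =1733.33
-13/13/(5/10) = -2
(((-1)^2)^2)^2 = 1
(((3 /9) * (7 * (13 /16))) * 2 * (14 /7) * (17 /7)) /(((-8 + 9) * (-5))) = -221/60 = -3.68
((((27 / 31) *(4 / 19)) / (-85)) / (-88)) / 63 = 3/7710010 = 0.00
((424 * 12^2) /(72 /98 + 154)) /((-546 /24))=-854784/49283 = -17.34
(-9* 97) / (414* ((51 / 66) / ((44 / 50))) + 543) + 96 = 6949770/73127 = 95.04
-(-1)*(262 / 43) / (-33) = -0.18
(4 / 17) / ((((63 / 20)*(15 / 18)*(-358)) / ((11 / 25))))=-176/1597575 = 0.00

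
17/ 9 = 1.89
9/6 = 3/2 = 1.50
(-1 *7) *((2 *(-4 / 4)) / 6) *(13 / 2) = 15.17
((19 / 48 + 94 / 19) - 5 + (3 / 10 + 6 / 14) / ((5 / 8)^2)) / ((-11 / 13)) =-22909367/8778000 = -2.61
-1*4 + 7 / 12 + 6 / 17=-625/204 = -3.06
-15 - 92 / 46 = -17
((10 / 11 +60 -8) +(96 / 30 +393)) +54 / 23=571093/1265 = 451.46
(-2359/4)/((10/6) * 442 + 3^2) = -7077/8948 = -0.79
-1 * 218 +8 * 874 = 6774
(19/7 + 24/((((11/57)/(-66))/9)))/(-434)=517085/3038 = 170.21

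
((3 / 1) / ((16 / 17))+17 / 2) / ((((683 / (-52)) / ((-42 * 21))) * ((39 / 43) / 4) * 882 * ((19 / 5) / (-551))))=-1165945/2049 = -569.03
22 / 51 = 0.43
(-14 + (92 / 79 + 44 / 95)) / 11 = -92854/82555 = -1.12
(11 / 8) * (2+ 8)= 55/4 = 13.75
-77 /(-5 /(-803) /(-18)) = 1112958/5 = 222591.60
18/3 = 6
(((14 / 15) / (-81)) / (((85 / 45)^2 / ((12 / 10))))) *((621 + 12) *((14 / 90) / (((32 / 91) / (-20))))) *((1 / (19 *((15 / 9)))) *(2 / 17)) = 940849/11668375 = 0.08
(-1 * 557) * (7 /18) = -3899/18 = -216.61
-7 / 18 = -0.39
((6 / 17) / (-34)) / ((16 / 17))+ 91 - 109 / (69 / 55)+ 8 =227185/18768 = 12.10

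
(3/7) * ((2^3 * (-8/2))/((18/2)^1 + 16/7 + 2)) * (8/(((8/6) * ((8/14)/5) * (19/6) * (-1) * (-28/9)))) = -3240/589 = -5.50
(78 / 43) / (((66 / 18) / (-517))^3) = -218651238/43 = -5084912.51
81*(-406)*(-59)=1940274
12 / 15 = 4/5 = 0.80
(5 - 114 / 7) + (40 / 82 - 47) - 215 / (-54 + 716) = -58.12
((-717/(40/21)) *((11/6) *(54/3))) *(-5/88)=45171/64 = 705.80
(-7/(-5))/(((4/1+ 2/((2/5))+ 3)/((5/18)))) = 7/216 = 0.03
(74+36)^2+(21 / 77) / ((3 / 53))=133153/11 = 12104.82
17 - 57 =-40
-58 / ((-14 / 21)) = 87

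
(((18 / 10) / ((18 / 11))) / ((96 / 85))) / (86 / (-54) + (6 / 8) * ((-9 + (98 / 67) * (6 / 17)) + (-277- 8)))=-1916937/436358816 = 0.00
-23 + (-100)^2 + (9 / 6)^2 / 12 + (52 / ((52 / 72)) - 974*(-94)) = 1625683/16 = 101605.19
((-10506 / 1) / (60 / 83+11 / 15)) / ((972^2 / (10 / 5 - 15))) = 0.10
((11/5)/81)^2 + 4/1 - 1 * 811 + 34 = -126791204/164025 = -773.00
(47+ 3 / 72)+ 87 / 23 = 28055/552 = 50.82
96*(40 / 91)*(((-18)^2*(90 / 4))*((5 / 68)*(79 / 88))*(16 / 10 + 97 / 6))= 472246200/1309 = 360768.68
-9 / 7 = -1.29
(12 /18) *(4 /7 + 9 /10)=103/105 = 0.98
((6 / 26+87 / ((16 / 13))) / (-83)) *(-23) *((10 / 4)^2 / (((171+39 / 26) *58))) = 24585/2002624 = 0.01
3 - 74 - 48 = -119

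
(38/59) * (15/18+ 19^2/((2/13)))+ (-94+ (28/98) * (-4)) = 1755290/1239 = 1416.70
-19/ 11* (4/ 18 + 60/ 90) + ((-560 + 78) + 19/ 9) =-15887/33 = -481.42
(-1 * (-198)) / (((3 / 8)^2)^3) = 5767168/81 = 71199.60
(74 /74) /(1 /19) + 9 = 28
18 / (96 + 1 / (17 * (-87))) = 26622/141983 = 0.19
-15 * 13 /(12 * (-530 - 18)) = 65/2192 = 0.03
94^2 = 8836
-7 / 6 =-1.17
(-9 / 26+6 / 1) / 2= 147/52 = 2.83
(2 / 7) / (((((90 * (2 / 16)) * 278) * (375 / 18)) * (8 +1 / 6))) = 16/29798125 = 0.00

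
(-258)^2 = 66564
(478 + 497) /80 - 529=-8269/16 = -516.81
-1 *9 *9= -81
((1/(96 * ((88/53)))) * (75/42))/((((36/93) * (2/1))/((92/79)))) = 944725/56060928 = 0.02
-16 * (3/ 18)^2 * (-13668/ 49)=18224/147 = 123.97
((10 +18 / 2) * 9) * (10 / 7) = 1710/7 = 244.29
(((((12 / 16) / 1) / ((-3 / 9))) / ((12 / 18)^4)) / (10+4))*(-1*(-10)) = -3645/448 = -8.14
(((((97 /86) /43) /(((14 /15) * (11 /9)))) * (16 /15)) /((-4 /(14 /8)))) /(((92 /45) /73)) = -2867805/7484752 = -0.38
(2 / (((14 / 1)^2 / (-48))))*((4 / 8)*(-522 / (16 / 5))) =3915/98 = 39.95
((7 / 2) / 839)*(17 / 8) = 119/13424 = 0.01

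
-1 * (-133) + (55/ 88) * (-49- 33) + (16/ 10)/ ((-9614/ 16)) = 7859189/96140 = 81.75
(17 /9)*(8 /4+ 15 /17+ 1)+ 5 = 37/3 = 12.33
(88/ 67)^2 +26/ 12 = 104821/26934 = 3.89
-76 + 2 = -74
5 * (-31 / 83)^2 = 4805/6889 = 0.70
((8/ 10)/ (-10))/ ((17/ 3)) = -6/425 = -0.01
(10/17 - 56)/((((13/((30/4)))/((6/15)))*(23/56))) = -31.13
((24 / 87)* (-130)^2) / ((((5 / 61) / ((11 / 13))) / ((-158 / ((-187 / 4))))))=80188160/493 = 162653.47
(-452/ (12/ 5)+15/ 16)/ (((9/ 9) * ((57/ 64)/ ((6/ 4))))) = -17990/57 = -315.61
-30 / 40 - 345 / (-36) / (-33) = -103/99 = -1.04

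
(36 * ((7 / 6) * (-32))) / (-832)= 21/13 = 1.62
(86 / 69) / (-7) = -86/483 = -0.18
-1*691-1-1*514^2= -264888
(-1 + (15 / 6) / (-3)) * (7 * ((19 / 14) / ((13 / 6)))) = -209/26 = -8.04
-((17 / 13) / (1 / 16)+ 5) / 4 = -337/52 = -6.48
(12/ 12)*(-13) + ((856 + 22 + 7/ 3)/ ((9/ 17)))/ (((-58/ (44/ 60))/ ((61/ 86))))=-56387707/2020140 = -27.91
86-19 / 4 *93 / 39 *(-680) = 101248/13 = 7788.31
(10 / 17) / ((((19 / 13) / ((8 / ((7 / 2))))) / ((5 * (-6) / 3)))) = -20800/2261 = -9.20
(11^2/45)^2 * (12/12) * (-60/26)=-16.68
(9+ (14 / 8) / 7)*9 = 333/4 = 83.25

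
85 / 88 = 0.97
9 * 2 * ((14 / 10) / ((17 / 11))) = 1386/85 = 16.31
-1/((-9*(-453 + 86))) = -1/3303 = 0.00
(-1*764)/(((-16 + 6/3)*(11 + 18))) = 382/203 = 1.88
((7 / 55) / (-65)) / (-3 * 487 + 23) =7/5140850 = 0.00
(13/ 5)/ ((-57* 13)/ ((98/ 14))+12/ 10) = -91/3663 = -0.02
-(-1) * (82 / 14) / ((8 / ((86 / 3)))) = 20.99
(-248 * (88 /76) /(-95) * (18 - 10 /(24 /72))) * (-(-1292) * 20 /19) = -17808384/361 = -49330.70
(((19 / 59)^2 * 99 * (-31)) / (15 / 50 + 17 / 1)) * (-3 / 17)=33237270/10237621 = 3.25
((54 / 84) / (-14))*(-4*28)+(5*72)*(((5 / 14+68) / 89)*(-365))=-62871696/623 = -100917.65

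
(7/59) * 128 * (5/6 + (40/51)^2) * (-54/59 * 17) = -20254080/59177 = -342.26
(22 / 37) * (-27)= -16.05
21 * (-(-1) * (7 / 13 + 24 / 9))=875/13 = 67.31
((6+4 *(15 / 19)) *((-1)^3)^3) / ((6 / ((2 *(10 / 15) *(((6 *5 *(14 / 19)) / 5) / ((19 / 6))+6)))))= -103240/6859 = -15.05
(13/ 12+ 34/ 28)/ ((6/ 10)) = 965/252 = 3.83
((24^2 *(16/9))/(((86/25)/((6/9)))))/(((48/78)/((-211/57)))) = -8777600/7353 = -1193.74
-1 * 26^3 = -17576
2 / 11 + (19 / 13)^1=235/143 = 1.64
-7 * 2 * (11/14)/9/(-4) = 11/36 = 0.31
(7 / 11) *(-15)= -105/11 = -9.55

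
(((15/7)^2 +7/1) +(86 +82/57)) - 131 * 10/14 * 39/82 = 12488089/229026 = 54.53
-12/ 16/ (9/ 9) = -3/4 = -0.75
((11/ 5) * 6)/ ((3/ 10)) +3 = 47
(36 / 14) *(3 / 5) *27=41.66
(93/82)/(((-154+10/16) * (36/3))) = -31/50307 = 0.00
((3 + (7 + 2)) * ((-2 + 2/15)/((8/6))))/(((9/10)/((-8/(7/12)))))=256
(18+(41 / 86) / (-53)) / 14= 82003/63812 = 1.29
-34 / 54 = -17/27 = -0.63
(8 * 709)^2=32171584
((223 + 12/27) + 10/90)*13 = 26156/9 = 2906.22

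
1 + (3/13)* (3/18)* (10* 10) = 4.85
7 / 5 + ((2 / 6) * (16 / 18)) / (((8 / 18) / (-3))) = -3/5 = -0.60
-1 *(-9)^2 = -81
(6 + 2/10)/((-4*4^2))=-0.10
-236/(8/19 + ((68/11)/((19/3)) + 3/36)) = -591888/3713 = -159.41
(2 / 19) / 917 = 2/17423 = 0.00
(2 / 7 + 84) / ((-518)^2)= 295/939134 = 0.00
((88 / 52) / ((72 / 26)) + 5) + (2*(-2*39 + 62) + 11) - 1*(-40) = 443/18 = 24.61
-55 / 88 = -5/8 = -0.62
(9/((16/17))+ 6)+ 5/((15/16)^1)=1003/48 = 20.90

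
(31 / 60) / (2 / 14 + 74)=217/31140 = 0.01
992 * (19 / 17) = 18848/17 = 1108.71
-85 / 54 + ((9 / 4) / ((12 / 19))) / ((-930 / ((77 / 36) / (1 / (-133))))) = -259463/535680 = -0.48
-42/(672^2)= -1/10752 = 0.00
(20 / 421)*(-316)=-6320/421 = -15.01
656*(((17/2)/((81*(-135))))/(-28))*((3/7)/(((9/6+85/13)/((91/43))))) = 471172/229303305 = 0.00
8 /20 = 2/5 = 0.40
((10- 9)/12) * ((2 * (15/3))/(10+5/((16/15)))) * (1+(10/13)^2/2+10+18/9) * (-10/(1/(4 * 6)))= -1438080/7943 = -181.05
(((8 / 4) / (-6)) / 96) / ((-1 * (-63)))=-1/18144 = 0.00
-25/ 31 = -0.81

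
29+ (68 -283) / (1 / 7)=-1476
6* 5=30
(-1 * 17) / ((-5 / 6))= 102/5 = 20.40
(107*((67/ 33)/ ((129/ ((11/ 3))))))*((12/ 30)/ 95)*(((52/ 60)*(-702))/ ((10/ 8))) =-12.65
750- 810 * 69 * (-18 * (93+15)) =108650910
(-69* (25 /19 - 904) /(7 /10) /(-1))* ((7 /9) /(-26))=2661.76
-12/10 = -6/5 = -1.20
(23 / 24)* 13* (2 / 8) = 299/96 = 3.11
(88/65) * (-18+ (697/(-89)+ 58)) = 251944/5785 = 43.55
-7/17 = -0.41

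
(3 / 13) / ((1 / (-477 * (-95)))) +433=141574/13 = 10890.31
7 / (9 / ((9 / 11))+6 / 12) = 14/23 = 0.61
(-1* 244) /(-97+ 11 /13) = 1586/625 = 2.54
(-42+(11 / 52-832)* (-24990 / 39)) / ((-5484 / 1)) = -180134549/1853592 = -97.18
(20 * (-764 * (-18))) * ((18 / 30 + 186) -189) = -660096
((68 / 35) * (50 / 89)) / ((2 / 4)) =1360/623 = 2.18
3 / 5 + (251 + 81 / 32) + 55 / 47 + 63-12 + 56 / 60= 6931217/22560 = 307.23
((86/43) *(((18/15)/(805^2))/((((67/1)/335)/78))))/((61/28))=3744/5647075 = 0.00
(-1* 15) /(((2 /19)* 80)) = -57/32 = -1.78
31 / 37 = 0.84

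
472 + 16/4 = 476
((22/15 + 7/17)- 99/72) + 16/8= 5107/2040 = 2.50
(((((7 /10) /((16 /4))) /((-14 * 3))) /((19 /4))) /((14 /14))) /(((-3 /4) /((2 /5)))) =2/4275 = 0.00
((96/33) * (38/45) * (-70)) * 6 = -34048/33 = -1031.76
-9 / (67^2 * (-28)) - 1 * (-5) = 628469/125692 = 5.00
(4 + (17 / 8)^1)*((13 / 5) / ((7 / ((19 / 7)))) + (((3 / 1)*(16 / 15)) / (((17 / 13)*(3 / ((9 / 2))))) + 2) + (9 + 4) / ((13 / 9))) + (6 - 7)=32311/340 = 95.03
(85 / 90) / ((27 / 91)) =1547/486 = 3.18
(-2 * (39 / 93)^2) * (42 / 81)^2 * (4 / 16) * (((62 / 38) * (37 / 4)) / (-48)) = 306397/41220576 = 0.01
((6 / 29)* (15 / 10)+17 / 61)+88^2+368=14351170/1769 = 8112.59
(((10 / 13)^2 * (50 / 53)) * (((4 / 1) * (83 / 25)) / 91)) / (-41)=-66400/33418567 = 0.00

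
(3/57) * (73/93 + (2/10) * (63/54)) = 947/17670 = 0.05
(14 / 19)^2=196/361 = 0.54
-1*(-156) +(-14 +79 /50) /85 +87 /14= 2410764/14875 = 162.07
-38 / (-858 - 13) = 38/871 = 0.04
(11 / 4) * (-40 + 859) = 9009/4 = 2252.25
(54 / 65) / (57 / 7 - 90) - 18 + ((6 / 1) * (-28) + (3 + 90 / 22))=-24434106/136565 = -178.92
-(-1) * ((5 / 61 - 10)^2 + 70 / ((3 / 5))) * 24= 19203400/3721 = 5160.82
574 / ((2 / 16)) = 4592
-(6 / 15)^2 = -4/25 = -0.16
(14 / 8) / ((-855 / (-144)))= 28/95 = 0.29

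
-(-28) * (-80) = -2240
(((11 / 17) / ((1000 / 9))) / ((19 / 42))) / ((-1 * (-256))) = 2079/41344000 = 0.00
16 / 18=8/9 = 0.89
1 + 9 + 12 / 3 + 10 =24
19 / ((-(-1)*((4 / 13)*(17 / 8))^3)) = 333944/4913 = 67.97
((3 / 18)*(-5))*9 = -15/2 = -7.50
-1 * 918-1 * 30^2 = -1818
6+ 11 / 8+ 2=75/8 = 9.38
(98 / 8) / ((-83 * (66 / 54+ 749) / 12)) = -1323/560416 = 0.00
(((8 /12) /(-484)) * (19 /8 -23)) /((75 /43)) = 0.02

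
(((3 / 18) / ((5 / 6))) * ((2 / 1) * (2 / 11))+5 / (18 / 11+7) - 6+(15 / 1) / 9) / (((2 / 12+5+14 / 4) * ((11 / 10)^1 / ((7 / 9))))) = -80794/268983 = -0.30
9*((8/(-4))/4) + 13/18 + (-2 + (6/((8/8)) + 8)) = 74/9 = 8.22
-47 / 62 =-0.76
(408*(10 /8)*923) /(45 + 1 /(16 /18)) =1255280/123 = 10205.53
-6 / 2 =-3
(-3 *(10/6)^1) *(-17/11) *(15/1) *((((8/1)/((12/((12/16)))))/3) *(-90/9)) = -2125/11 = -193.18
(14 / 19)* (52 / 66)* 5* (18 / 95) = 2184/3971 = 0.55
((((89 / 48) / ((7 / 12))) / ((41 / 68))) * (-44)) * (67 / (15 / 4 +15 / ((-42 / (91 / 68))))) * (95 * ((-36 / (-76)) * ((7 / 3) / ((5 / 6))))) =-122683968/205 = -598458.38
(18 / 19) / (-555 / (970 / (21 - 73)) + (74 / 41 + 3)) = 71586/2611265 = 0.03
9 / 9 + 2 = 3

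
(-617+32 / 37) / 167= -22797/6179 = -3.69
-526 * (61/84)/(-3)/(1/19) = 304817/126 = 2419.18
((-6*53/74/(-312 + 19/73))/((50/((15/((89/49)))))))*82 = 9993627/53527715 = 0.19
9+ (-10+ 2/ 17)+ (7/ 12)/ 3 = -421/612 = -0.69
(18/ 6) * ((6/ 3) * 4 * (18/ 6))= 72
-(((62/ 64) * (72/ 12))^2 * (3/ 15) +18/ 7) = -83583/8960 = -9.33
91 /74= 1.23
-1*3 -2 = -5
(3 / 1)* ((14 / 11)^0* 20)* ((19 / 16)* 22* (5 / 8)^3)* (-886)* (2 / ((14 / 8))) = -173600625/448 = -387501.40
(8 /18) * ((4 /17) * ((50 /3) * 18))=31.37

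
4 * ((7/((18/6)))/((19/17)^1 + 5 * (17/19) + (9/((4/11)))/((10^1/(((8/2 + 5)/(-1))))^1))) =-361760/646659 = -0.56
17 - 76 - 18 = -77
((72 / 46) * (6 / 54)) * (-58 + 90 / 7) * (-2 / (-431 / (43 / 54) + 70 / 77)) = -37367/1285907 = -0.03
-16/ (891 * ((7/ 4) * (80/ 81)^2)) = -81/7700 = -0.01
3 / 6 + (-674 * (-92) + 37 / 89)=11037587/178 = 62008.92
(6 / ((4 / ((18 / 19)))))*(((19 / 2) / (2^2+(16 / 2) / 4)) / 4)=9/16 = 0.56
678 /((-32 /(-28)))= 2373/4 = 593.25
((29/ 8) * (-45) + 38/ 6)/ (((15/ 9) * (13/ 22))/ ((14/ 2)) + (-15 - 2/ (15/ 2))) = 1448755/139764 = 10.37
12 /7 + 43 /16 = 493/112 = 4.40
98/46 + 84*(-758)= -1464407/23 = -63669.87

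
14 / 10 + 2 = 17/5 = 3.40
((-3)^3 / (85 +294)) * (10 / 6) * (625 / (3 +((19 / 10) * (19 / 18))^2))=-911250000/86230459 = -10.57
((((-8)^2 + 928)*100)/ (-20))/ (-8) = 620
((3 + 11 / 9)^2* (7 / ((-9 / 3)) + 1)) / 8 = -722/243 = -2.97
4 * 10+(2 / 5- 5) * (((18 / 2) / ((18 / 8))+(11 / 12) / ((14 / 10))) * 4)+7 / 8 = -37609/840 = -44.77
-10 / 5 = -2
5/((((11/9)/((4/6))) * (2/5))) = 75/11 = 6.82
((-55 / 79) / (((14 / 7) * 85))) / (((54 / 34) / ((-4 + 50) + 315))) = -3971/4266 = -0.93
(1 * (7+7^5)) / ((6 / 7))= 58849/3 = 19616.33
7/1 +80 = 87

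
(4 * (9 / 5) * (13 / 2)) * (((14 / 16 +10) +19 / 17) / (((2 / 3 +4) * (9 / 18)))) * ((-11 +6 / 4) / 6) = -517959/1360 = -380.85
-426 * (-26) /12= 923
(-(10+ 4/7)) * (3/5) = -222/35 = -6.34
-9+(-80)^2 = 6391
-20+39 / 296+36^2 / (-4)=-101785/296 = -343.87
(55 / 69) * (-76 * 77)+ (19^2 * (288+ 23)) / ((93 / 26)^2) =817667128/198927 = 4110.39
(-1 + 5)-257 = -253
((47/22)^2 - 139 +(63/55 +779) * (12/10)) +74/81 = 786679397/980100 = 802.65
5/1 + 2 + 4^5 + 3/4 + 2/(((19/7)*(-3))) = 235183/228 = 1031.50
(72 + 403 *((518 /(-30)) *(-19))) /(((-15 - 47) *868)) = -1984243/807240 = -2.46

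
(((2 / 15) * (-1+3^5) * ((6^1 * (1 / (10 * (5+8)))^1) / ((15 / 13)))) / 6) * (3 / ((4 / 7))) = 847/750 = 1.13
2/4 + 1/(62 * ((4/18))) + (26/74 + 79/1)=366691/4588 = 79.92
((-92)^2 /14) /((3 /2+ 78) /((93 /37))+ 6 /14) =262384/13913 = 18.86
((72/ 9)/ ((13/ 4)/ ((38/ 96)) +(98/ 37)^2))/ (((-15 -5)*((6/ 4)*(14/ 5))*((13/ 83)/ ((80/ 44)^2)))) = -43178260/327059733 = -0.13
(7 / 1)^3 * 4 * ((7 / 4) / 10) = 2401/10 = 240.10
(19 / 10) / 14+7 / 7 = 159/140 = 1.14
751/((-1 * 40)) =-751/40 = -18.78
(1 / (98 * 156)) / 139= 1/2125032 = 0.00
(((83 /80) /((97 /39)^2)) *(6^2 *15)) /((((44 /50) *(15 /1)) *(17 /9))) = 51128415/14075864 = 3.63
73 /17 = 4.29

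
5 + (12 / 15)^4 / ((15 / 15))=3381/625 = 5.41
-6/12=-1/2 = -0.50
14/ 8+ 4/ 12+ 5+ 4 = 133/12 = 11.08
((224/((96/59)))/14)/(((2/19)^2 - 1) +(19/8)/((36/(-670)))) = -511176/2349173 = -0.22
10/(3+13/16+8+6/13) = 2080/2553 = 0.81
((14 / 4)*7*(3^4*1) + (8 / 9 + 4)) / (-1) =-35809/18 = -1989.39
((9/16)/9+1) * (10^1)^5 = 106250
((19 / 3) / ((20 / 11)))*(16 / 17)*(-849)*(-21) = 4968348/85 = 58451.15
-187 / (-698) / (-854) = -187/596092 = 0.00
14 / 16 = 0.88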